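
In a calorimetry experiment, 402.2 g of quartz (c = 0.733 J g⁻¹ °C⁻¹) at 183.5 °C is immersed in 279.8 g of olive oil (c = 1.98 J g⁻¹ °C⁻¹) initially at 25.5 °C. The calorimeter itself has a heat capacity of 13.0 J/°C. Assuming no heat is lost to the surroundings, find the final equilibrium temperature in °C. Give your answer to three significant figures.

Heat lost by quartz = heat gained by olive oil + calorimeter.
(402.2)(0.733)(183.5 − T) = [(279.8)(1.98) + 13.0](T − 25.5)
294.8126 (183.5 − T) = 567.004 (T − 25.5)
54098 − 294.8126 T = 567.004 T − 14459
68557 = 861.8166 T
T = 79.549 °C

T_f = 79.5 °C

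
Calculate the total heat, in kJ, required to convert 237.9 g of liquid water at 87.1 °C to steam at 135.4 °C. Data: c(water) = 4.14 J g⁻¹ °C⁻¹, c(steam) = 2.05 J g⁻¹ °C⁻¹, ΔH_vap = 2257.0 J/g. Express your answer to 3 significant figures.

q = 567 kJ

q1 (heat water 87.1→100.0 °C): 237.9 × 4.14 × 12.9 = 12705 J
q2 (vaporize at 100 °C): 237.9 × 2257.0 = 536940 J
q3 (heat steam 100.0→135.4 °C): 237.9 × 2.05 × 35.4 = 17264 J
Total: 12705 + 536940 + 17264 = 566909 J = 567 kJ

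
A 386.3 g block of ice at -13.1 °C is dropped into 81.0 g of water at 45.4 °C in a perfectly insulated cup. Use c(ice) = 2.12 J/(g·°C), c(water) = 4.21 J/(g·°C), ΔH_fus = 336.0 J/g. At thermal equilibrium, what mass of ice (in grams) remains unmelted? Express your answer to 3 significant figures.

Heat to warm all ice to 0 °C: 386.3×2.12×13.1 = 10728 J
Heat released by water cooling to 0 °C: 81.0×4.21×45.4 = 15482 J
15482 J < 10728 + 386.3×336.0 = 140524.8 J, so not all ice melts; final T = 0 °C.
Heat left for melting: 15482 − 10728 = 4754 J
Mass melted = 4754 / 336.0 = 14.15 g
Ice remaining = 386.3 − 14.15 = 372.15 g

m_ice remaining = 372 g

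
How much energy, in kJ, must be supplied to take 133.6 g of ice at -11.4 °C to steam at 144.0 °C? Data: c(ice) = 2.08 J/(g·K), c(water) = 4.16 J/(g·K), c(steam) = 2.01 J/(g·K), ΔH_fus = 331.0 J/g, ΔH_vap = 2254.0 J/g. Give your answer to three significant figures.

q1 (heat ice -11.4→0.0 °C): 133.6 × 2.08 × 11.4 = 3168 J
q2 (melt at 0 °C): 133.6 × 331.0 = 44222 J
q3 (heat water 0.0→100.0 °C): 133.6 × 4.16 × 100.0 = 55578 J
q4 (vaporize at 100 °C): 133.6 × 2254.0 = 301134 J
q5 (heat steam 100.0→144.0 °C): 133.6 × 2.01 × 44.0 = 11816 J
Total: 3168 + 44222 + 55578 + 301134 + 11816 = 415918 J = 416 kJ

q = 416 kJ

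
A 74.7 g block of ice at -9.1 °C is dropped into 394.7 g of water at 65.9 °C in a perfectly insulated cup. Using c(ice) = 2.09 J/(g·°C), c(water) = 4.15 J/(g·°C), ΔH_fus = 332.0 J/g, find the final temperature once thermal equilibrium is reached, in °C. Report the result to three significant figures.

T_f = 42.0 °C

Heat to bring ice to 0 °C and melt it: q₁ = 74.7×2.09×9.1 + 74.7×332.0 = 26221 J
Heat the water can supply cooling to 0 °C: 394.7×4.15×65.9 = 107945 J > q₁, so all ice melts.
Energy balance: 394.7×4.15×(65.9 − T) = 26221 + 74.7×4.15×(T − 0)
1638.005(65.9 − T) = 26221 + 310.005 T
107945 − 26221 = 1948.010 T
T = 81724 / 1948.010 = 41.95 °C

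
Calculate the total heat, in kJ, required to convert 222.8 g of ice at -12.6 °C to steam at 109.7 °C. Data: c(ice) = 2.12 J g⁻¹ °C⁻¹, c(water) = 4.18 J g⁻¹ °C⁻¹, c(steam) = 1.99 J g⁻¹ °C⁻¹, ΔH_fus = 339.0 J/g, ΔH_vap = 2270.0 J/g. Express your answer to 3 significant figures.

q = 685 kJ

q1 (heat ice -12.6→0.0 °C): 222.8 × 2.12 × 12.6 = 5951 J
q2 (melt at 0 °C): 222.8 × 339.0 = 75529 J
q3 (heat water 0.0→100.0 °C): 222.8 × 4.18 × 100.0 = 93130 J
q4 (vaporize at 100 °C): 222.8 × 2270.0 = 505756 J
q5 (heat steam 100.0→109.7 °C): 222.8 × 1.99 × 9.7 = 4301 J
Total: 5951 + 75529 + 93130 + 505756 + 4301 = 684667 J = 685 kJ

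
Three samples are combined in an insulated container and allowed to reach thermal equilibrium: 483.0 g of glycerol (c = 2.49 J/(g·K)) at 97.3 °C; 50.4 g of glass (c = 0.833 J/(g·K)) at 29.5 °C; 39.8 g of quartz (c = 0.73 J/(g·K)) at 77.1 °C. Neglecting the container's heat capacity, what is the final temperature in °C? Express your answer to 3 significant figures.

Σ mᵢcᵢ(T − Tᵢ) = 0  ⇒  T = Σ mᵢcᵢTᵢ / Σ mᵢcᵢ
Σ mᵢcᵢ = 483.0×2.49 + 50.4×0.833 + 39.8×0.73 = 1273.7072
Σ mᵢcᵢTᵢ = 1202.67×97.3 + 41.9832×29.5 + 29.054×77.1 = 120500
T = 120500 / 1273.7072 = 94.61 °C

T_f = 94.6 °C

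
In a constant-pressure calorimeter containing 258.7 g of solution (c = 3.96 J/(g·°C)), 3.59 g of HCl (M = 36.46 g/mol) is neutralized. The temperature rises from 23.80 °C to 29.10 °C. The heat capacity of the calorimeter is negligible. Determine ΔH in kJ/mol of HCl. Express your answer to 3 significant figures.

|ΔT| = |29.10 − 23.80| = 5.30 °C
|q_surr| = (258.7 × 3.96) × 5.30 = 1024.452 × 5.30 = 5430 J
n(HCl) = 3.59 / 36.46 = 0.09846 mol
Temperature rose, so q_rxn = −|q_surr| = -5.430 kJ
ΔH = q_rxn / n = -55.149 kJ/mol

ΔH = -55.1 kJ/mol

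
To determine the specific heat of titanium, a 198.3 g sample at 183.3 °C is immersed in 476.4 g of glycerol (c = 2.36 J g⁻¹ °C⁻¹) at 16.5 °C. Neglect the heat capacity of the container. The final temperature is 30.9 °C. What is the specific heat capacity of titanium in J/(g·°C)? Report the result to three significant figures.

q_gained = (476.4 × 2.36) × (30.9 − 16.5) = 16190 J
q_lost = 198.3 × c × (183.3 − 30.9) = 30220.92 c
Set equal: c = 16190 / 30220.92 = 0.536 J/(g·°C)

c = 0.536 J/(g·°C)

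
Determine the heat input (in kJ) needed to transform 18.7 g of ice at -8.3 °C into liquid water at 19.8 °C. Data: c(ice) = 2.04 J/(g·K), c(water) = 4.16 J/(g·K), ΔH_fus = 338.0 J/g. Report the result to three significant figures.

q = 8.18 kJ

q1 (heat ice -8.3→0.0 °C): 18.7 × 2.04 × 8.3 = 317 J
q2 (melt at 0 °C): 18.7 × 338.0 = 6321 J
q3 (heat water 0.0→19.8 °C): 18.7 × 4.16 × 19.8 = 1540 J
Total: 317 + 6321 + 1540 = 8178 J = 8.18 kJ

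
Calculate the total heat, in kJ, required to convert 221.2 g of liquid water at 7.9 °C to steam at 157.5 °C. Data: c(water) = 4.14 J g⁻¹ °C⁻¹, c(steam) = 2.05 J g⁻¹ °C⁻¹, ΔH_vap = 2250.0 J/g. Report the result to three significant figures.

q = 608 kJ

q1 (heat water 7.9→100.0 °C): 221.2 × 4.14 × 92.1 = 84342 J
q2 (vaporize at 100 °C): 221.2 × 2250.0 = 497700 J
q3 (heat steam 100.0→157.5 °C): 221.2 × 2.05 × 57.5 = 26074 J
Total: 84342 + 497700 + 26074 = 608116 J = 608 kJ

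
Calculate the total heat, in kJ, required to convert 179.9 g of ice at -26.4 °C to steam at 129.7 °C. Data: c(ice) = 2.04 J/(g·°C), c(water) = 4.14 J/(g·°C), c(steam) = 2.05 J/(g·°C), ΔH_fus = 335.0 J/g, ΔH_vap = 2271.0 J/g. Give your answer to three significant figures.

q = 564 kJ

q1 (heat ice -26.4→0.0 °C): 179.9 × 2.04 × 26.4 = 9689 J
q2 (melt at 0 °C): 179.9 × 335.0 = 60267 J
q3 (heat water 0.0→100.0 °C): 179.9 × 4.14 × 100.0 = 74479 J
q4 (vaporize at 100 °C): 179.9 × 2271.0 = 408553 J
q5 (heat steam 100.0→129.7 °C): 179.9 × 2.05 × 29.7 = 10953 J
Total: 9689 + 60267 + 74479 + 408553 + 10953 = 563941 J = 564 kJ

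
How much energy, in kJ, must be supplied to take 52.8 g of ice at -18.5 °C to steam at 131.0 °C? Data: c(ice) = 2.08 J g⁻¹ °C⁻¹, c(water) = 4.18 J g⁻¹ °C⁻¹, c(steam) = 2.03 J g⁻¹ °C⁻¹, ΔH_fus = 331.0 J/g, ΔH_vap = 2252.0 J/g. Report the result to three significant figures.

q = 164 kJ

q1 (heat ice -18.5→0.0 °C): 52.8 × 2.08 × 18.5 = 2032 J
q2 (melt at 0 °C): 52.8 × 331.0 = 17477 J
q3 (heat water 0.0→100.0 °C): 52.8 × 4.18 × 100.0 = 22070 J
q4 (vaporize at 100 °C): 52.8 × 2252.0 = 118906 J
q5 (heat steam 100.0→131.0 °C): 52.8 × 2.03 × 31.0 = 3323 J
Total: 2032 + 17477 + 22070 + 118906 + 3323 = 163808 J = 164 kJ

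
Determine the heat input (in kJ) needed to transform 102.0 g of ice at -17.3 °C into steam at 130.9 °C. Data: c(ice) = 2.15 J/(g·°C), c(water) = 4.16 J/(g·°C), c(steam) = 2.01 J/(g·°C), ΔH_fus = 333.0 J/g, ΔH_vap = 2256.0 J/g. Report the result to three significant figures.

q = 317 kJ

q1 (heat ice -17.3→0.0 °C): 102.0 × 2.15 × 17.3 = 3794 J
q2 (melt at 0 °C): 102.0 × 333.0 = 33966 J
q3 (heat water 0.0→100.0 °C): 102.0 × 4.16 × 100.0 = 42432 J
q4 (vaporize at 100 °C): 102.0 × 2256.0 = 230112 J
q5 (heat steam 100.0→130.9 °C): 102.0 × 2.01 × 30.9 = 6335 J
Total: 3794 + 33966 + 42432 + 230112 + 6335 = 316639 J = 317 kJ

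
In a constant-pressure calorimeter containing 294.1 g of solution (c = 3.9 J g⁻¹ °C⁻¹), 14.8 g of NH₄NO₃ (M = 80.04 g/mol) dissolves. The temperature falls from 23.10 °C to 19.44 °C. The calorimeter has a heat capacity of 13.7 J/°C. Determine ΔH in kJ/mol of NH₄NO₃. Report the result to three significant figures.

ΔH = 23.0 kJ/mol

|ΔT| = |19.44 − 23.10| = 3.66 °C
|q_surr| = (294.1 × 3.9 + 13.7) × 3.66 = 1160.69 × 3.66 = 4248 J
n(NH₄NO₃) = 14.8 / 80.04 = 0.1849 mol
Temperature fell, so q_rxn = +|q_surr| = 4.248 kJ
ΔH = q_rxn / n = 22.97 kJ/mol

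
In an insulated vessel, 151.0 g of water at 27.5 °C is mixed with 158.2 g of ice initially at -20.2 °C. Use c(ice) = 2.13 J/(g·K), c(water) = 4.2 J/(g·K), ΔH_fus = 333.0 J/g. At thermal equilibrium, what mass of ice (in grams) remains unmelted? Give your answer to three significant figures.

m_ice remaining = 126 g

Heat to warm all ice to 0 °C: 158.2×2.13×20.2 = 6806.7 J
Heat released by water cooling to 0 °C: 151.0×4.2×27.5 = 17441 J
17441 J < 6806.7 + 158.2×333.0 = 59487.3 J, so not all ice melts; final T = 0 °C.
Heat left for melting: 17441 − 6806.7 = 10634.3 J
Mass melted = 10634.3 / 333.0 = 31.93 g
Ice remaining = 158.2 − 31.93 = 126.27 g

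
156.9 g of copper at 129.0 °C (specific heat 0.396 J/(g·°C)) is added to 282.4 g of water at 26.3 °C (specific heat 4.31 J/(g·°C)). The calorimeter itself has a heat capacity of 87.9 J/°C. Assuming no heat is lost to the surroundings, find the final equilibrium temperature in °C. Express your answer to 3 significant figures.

T_f = 31.0 °C

Heat lost by copper = heat gained by water + calorimeter.
(156.9)(0.396)(129.0 − T) = [(282.4)(4.31) + 87.9](T − 26.3)
62.1324 (129.0 − T) = 1305.044 (T − 26.3)
8015.1 − 62.1324 T = 1305.044 T − 34323
42338.1 = 1367.1764 T
T = 30.97 °C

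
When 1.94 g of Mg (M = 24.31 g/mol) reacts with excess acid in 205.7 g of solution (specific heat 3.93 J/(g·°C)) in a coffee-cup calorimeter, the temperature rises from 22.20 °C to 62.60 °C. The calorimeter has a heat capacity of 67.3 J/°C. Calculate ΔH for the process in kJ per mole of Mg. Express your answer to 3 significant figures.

ΔH = -443 kJ/mol

|ΔT| = |62.60 − 22.20| = 40.40 °C
|q_surr| = (205.7 × 3.93 + 67.3) × 40.40 = 875.701 × 40.40 = 35380 J
n(Mg) = 1.94 / 24.31 = 0.07980 mol
Temperature rose, so q_rxn = −|q_surr| = -35.38 kJ
ΔH = q_rxn / n = -443.4 kJ/mol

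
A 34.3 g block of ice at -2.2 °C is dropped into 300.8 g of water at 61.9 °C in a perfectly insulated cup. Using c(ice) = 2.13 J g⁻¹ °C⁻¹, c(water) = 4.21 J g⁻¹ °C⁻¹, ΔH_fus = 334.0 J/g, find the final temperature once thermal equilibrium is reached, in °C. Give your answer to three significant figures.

Heat to bring ice to 0 °C and melt it: q₁ = 34.3×2.13×2.2 + 34.3×334.0 = 11617 J
Heat the water can supply cooling to 0 °C: 300.8×4.21×61.9 = 78388.2 J > q₁, so all ice melts.
Energy balance: 300.8×4.21×(61.9 − T) = 11617 + 34.3×4.21×(T − 0)
1266.368(61.9 − T) = 11617 + 144.403 T
78388.2 − 11617 = 1410.771 T
T = 66771.2 / 1410.771 = 47.33 °C

T_f = 47.3 °C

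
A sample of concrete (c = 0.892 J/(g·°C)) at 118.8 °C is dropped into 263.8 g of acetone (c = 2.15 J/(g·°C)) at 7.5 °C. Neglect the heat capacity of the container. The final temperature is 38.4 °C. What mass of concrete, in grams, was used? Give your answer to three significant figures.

q_gained = (263.8 × 2.15) × (38.4 − 7.5) = 17530 J
q_lost = m × 0.892 × (118.8 − 38.4) = 71.7168 m
m = 17530 / 71.7168 = 244 g

m = 244 g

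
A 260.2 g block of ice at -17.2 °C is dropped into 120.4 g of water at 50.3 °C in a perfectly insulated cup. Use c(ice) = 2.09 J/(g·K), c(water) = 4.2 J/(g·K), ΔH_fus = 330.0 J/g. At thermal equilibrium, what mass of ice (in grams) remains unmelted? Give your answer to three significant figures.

m_ice remaining = 211 g

Heat to warm all ice to 0 °C: 260.2×2.09×17.2 = 9353.7 J
Heat released by water cooling to 0 °C: 120.4×4.2×50.3 = 25436 J
25436 J < 9353.7 + 260.2×330.0 = 95219.7 J, so not all ice melts; final T = 0 °C.
Heat left for melting: 25436 − 9353.7 = 16082.3 J
Mass melted = 16082.3 / 330.0 = 48.73 g
Ice remaining = 260.2 − 48.73 = 211.47 g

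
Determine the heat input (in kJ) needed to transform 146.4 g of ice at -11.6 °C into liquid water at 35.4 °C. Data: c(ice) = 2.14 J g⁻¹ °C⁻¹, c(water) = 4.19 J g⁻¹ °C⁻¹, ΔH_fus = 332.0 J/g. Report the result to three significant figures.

q = 74.0 kJ

q1 (heat ice -11.6→0.0 °C): 146.4 × 2.14 × 11.6 = 3634 J
q2 (melt at 0 °C): 146.4 × 332.0 = 48605 J
q3 (heat water 0.0→35.4 °C): 146.4 × 4.19 × 35.4 = 21715 J
Total: 3634 + 48605 + 21715 = 73954 J = 74.0 kJ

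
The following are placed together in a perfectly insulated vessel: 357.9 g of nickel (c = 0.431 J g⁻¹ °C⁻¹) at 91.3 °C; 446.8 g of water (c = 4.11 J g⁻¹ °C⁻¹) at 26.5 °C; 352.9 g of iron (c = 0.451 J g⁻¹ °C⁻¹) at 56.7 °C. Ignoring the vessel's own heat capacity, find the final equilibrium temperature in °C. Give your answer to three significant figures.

Σ mᵢcᵢ(T − Tᵢ) = 0  ⇒  T = Σ mᵢcᵢTᵢ / Σ mᵢcᵢ
Σ mᵢcᵢ = 357.9×0.431 + 446.8×4.11 + 352.9×0.451 = 2149.7608
Σ mᵢcᵢTᵢ = 154.2549×91.3 + 1836.348×26.5 + 159.1579×56.7 = 71771
T = 71771 / 2149.7608 = 33.39 °C

T_f = 33.4 °C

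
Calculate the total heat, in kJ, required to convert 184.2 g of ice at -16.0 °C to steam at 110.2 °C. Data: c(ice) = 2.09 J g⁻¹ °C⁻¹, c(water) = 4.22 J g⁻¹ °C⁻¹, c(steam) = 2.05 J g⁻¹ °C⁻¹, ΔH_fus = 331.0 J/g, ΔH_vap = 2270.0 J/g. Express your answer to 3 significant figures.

q1 (heat ice -16.0→0.0 °C): 184.2 × 2.09 × 16.0 = 6160 J
q2 (melt at 0 °C): 184.2 × 331.0 = 60970 J
q3 (heat water 0.0→100.0 °C): 184.2 × 4.22 × 100.0 = 77732 J
q4 (vaporize at 100 °C): 184.2 × 2270.0 = 418134 J
q5 (heat steam 100.0→110.2 °C): 184.2 × 2.05 × 10.2 = 3852 J
Total: 6160 + 60970 + 77732 + 418134 + 3852 = 566848 J = 567 kJ

q = 567 kJ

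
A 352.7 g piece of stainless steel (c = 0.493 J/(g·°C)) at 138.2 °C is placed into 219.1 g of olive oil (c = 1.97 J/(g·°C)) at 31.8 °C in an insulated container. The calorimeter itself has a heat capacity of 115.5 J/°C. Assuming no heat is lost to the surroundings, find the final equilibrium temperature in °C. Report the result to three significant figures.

Heat lost by stainless steel = heat gained by olive oil + calorimeter.
(352.7)(0.493)(138.2 − T) = [(219.1)(1.97) + 115.5](T − 31.8)
173.8811 (138.2 − T) = 547.127 (T − 31.8)
24030 − 173.8811 T = 547.127 T − 17399
41429 = 721.0081 T
T = 57.46 °C

T_f = 57.5 °C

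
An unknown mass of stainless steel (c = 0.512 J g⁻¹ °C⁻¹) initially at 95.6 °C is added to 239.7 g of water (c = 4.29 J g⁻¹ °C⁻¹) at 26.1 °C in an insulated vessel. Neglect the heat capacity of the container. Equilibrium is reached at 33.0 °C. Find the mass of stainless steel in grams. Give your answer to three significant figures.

m = 221 g

q_gained = (239.7 × 4.29) × (33.0 − 26.1) = 7095 J
q_lost = m × 0.512 × (95.6 − 33.0) = 32.0512 m
m = 7095 / 32.0512 = 221 g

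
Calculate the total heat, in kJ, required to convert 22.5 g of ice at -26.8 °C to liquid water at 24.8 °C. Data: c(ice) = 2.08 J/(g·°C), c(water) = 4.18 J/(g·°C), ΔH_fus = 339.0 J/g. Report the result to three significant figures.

q1 (heat ice -26.8→0.0 °C): 22.5 × 2.08 × 26.8 = 1254 J
q2 (melt at 0 °C): 22.5 × 339.0 = 7628 J
q3 (heat water 0.0→24.8 °C): 22.5 × 4.18 × 24.8 = 2332 J
Total: 1254 + 7628 + 2332 = 11214 J = 11.2 kJ

q = 11.2 kJ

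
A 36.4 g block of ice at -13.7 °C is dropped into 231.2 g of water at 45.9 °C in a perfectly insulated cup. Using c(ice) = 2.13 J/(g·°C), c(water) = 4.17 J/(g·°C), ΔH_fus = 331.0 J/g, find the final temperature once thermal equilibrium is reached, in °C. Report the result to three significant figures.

T_f = 27.9 °C

Heat to bring ice to 0 °C and melt it: q₁ = 36.4×2.13×13.7 + 36.4×331.0 = 13111 J
Heat the water can supply cooling to 0 °C: 231.2×4.17×45.9 = 44252.4 J > q₁, so all ice melts.
Energy balance: 231.2×4.17×(45.9 − T) = 13111 + 36.4×4.17×(T − 0)
964.104(45.9 − T) = 13111 + 151.788 T
44252.4 − 13111 = 1115.892 T
T = 31141.4 / 1115.892 = 27.91 °C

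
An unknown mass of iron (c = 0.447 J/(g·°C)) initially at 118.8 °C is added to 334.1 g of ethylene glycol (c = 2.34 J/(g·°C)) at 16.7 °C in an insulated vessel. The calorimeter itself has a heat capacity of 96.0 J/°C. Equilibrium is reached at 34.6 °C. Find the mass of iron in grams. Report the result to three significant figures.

q_gained = (334.1 × 2.34 + 96.0) × (34.6 − 16.7) = 15710 J
q_lost = m × 0.447 × (118.8 − 34.6) = 37.6374 m
m = 15710 / 37.6374 = 417 g

m = 417 g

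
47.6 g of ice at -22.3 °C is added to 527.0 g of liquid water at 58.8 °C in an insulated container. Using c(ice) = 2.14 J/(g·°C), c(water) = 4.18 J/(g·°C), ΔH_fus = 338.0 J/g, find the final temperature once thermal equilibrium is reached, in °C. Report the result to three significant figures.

Heat to bring ice to 0 °C and melt it: q₁ = 47.6×2.14×22.3 + 47.6×338.0 = 18360 J
Heat the water can supply cooling to 0 °C: 527.0×4.18×58.8 = 129528 J > q₁, so all ice melts.
Energy balance: 527.0×4.18×(58.8 − T) = 18360 + 47.6×4.18×(T − 0)
2202.86(58.8 − T) = 18360 + 198.968 T
129528 − 18360 = 2401.828 T
T = 111168 / 2401.828 = 46.28 °C

T_f = 46.3 °C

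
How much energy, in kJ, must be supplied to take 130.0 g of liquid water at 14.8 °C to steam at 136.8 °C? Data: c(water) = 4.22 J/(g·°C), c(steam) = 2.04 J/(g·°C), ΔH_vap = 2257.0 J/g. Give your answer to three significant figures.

q1 (heat water 14.8→100.0 °C): 130.0 × 4.22 × 85.2 = 46741 J
q2 (vaporize at 100 °C): 130.0 × 2257.0 = 293410 J
q3 (heat steam 100.0→136.8 °C): 130.0 × 2.04 × 36.8 = 9759 J
Total: 46741 + 293410 + 9759 = 349910 J = 350 kJ

q = 350 kJ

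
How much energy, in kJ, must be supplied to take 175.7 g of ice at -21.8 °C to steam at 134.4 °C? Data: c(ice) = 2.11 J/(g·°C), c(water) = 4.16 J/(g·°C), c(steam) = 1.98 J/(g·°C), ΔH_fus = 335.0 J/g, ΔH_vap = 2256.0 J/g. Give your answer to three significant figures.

q1 (heat ice -21.8→0.0 °C): 175.7 × 2.11 × 21.8 = 8082 J
q2 (melt at 0 °C): 175.7 × 335.0 = 58860 J
q3 (heat water 0.0→100.0 °C): 175.7 × 4.16 × 100.0 = 73091 J
q4 (vaporize at 100 °C): 175.7 × 2256.0 = 396379 J
q5 (heat steam 100.0→134.4 °C): 175.7 × 1.98 × 34.4 = 11967 J
Total: 8082 + 58860 + 73091 + 396379 + 11967 = 548379 J = 548 kJ

q = 548 kJ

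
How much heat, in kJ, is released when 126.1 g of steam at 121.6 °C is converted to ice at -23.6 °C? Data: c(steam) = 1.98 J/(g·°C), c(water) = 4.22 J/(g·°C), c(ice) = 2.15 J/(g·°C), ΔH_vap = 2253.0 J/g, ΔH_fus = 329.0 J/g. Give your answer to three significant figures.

q1 (cool steam 121.6→100 °C): 126.1 × 1.98 × 21.6 = 5393 J
q2 (condense at 100 °C): 126.1 × 2253.0 = 284103 J
q3 (cool water 100→0 °C): 126.1 × 4.22 × 100.0 = 53214 J
q4 (freeze at 0 °C): 126.1 × 329.0 = 41487 J
q5 (cool ice 0→-23.6 °C): 126.1 × 2.15 × 23.6 = 6398 J
Total: 5393 + 284103 + 53214 + 41487 + 6398 = 390595 J = 391 kJ

q = 391 kJ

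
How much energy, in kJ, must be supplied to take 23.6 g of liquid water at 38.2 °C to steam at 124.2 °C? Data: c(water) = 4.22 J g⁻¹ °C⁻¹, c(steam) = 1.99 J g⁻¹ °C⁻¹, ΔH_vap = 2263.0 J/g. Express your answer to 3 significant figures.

q1 (heat water 38.2→100.0 °C): 23.6 × 4.22 × 61.8 = 6155 J
q2 (vaporize at 100 °C): 23.6 × 2263.0 = 53407 J
q3 (heat steam 100.0→124.2 °C): 23.6 × 1.99 × 24.2 = 1137 J
Total: 6155 + 53407 + 1137 = 60699 J = 60.7 kJ

q = 60.7 kJ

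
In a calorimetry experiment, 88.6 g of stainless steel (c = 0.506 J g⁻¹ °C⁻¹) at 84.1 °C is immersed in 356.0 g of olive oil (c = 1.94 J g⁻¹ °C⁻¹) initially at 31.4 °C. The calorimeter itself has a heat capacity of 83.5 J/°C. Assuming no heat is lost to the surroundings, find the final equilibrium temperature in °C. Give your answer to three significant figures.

T_f = 34.3 °C

Heat lost by stainless steel = heat gained by olive oil + calorimeter.
(88.6)(0.506)(84.1 − T) = [(356.0)(1.94) + 83.5](T − 31.4)
44.8316 (84.1 − T) = 774.14 (T − 31.4)
3770.3 − 44.8316 T = 774.14 T − 24308
28078.3 = 818.9716 T
T = 34.28 °C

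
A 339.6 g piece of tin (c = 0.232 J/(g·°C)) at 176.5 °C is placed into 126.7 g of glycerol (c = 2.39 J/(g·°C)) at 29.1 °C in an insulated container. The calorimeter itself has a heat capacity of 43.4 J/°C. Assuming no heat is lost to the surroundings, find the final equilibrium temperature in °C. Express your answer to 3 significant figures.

T_f = 56.4 °C

Heat lost by tin = heat gained by glycerol + calorimeter.
(339.6)(0.232)(176.5 − T) = [(126.7)(2.39) + 43.4](T − 29.1)
78.7872 (176.5 − T) = 346.213 (T − 29.1)
13906 − 78.7872 T = 346.213 T − 10075
23981 = 425.0002 T
T = 56.43 °C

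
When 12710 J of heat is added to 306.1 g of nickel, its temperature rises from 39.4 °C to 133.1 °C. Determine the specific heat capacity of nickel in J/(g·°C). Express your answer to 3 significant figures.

c = q / (m ΔT) = 12710 / (306.1 × 93.7)
c = 12710 / 28681.57 = 0.443 J/(g·°C)

c = 0.443 J/(g·°C)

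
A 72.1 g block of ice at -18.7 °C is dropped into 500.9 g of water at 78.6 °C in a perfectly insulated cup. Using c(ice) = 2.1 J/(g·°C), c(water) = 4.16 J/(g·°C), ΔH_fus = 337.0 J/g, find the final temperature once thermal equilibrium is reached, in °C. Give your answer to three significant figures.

Heat to bring ice to 0 °C and melt it: q₁ = 72.1×2.1×18.7 + 72.1×337.0 = 27129 J
Heat the water can supply cooling to 0 °C: 500.9×4.16×78.6 = 163782 J > q₁, so all ice melts.
Energy balance: 500.9×4.16×(78.6 − T) = 27129 + 72.1×4.16×(T − 0)
2083.744(78.6 − T) = 27129 + 299.936 T
163782 − 27129 = 2383.680 T
T = 136653 / 2383.680 = 57.33 °C

T_f = 57.3 °C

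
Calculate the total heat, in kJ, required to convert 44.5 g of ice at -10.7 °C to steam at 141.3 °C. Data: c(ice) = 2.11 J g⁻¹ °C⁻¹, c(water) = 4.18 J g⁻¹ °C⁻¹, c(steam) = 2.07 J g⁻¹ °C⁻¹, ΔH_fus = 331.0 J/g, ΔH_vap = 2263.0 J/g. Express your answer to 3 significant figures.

q = 139 kJ

q1 (heat ice -10.7→0.0 °C): 44.5 × 2.11 × 10.7 = 1005 J
q2 (melt at 0 °C): 44.5 × 331.0 = 14730 J
q3 (heat water 0.0→100.0 °C): 44.5 × 4.18 × 100.0 = 18601 J
q4 (vaporize at 100 °C): 44.5 × 2263.0 = 100704 J
q5 (heat steam 100.0→141.3 °C): 44.5 × 2.07 × 41.3 = 3804 J
Total: 1005 + 14730 + 18601 + 100704 + 3804 = 138844 J = 139 kJ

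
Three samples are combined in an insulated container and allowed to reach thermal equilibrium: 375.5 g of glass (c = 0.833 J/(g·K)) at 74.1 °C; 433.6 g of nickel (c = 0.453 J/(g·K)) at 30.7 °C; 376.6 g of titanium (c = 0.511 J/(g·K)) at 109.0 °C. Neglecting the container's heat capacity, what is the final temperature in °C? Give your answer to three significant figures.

T_f = 71.5 °C

Σ mᵢcᵢ(T − Tᵢ) = 0  ⇒  T = Σ mᵢcᵢTᵢ / Σ mᵢcᵢ
Σ mᵢcᵢ = 375.5×0.833 + 433.6×0.453 + 376.6×0.511 = 701.6549
Σ mᵢcᵢTᵢ = 312.7915×74.1 + 196.4208×30.7 + 192.4426×109.0 = 50184
T = 50184 / 701.6549 = 71.52 °C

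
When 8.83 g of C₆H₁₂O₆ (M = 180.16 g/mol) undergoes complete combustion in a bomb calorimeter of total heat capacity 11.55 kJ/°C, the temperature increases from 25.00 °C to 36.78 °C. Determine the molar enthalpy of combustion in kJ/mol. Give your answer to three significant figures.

ΔH = -2780 kJ/mol

ΔT = 36.78 − 25.00 = 11.78 °C
q_cal = C_cal × ΔT = 11.55 × 11.78 = 136.059 kJ
n = 8.83 / 180.16 = 0.04901 mol
q_rxn = −q_cal = -136.059 kJ
ΔH = -136.059 / 0.04901 = -2776 kJ/mol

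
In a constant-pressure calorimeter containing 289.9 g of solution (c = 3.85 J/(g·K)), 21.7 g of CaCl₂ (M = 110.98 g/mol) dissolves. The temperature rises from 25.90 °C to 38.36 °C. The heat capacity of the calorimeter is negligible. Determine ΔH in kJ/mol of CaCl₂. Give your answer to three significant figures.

ΔH = -71.1 kJ/mol

|ΔT| = |38.36 − 25.90| = 12.46 °C
|q_surr| = (289.9 × 3.85) × 12.46 = 1116.115 × 12.46 = 13907 J
n(CaCl₂) = 21.7 / 110.98 = 0.19553 mol
Temperature rose, so q_rxn = −|q_surr| = -13.907 kJ
ΔH = q_rxn / n = -71.12 kJ/mol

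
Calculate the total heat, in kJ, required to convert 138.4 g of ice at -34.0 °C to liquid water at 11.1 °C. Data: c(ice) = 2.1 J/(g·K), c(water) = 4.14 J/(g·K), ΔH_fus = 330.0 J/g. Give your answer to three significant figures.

q1 (heat ice -34.0→0.0 °C): 138.4 × 2.1 × 34.0 = 9882 J
q2 (melt at 0 °C): 138.4 × 330.0 = 45672 J
q3 (heat water 0.0→11.1 °C): 138.4 × 4.14 × 11.1 = 6360 J
Total: 9882 + 45672 + 6360 = 61914 J = 61.9 kJ

q = 61.9 kJ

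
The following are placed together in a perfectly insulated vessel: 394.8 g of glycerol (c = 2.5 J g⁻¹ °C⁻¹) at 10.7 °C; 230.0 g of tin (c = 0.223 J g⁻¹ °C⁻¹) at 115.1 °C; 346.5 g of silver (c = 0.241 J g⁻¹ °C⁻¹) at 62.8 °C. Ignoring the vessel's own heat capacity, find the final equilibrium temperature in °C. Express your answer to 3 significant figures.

Σ mᵢcᵢ(T − Tᵢ) = 0  ⇒  T = Σ mᵢcᵢTᵢ / Σ mᵢcᵢ
Σ mᵢcᵢ = 394.8×2.5 + 230.0×0.223 + 346.5×0.241 = 1121.7965
Σ mᵢcᵢTᵢ = 987×10.7 + 51.29×115.1 + 83.5065×62.8 = 21709
T = 21709 / 1121.7965 = 19.35 °C

T_f = 19.4 °C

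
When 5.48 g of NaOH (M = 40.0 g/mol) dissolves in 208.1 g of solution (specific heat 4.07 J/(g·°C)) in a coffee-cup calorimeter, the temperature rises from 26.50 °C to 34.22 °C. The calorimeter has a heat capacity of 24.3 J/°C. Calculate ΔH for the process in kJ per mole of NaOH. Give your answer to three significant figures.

|ΔT| = |34.22 − 26.50| = 7.72 °C
|q_surr| = (208.1 × 4.07 + 24.3) × 7.72 = 871.267 × 7.72 = 6726 J
n(NaOH) = 5.48 / 40.0 = 0.1370 mol
Temperature rose, so q_rxn = −|q_surr| = -6.726 kJ
ΔH = q_rxn / n = -49.09 kJ/mol

ΔH = -49.1 kJ/mol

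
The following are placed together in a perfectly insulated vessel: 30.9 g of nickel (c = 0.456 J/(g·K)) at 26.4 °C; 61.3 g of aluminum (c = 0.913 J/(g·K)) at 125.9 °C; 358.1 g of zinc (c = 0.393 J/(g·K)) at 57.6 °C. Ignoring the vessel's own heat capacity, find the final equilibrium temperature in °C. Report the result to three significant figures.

Σ mᵢcᵢ(T − Tᵢ) = 0  ⇒  T = Σ mᵢcᵢTᵢ / Σ mᵢcᵢ
Σ mᵢcᵢ = 30.9×0.456 + 61.3×0.913 + 358.1×0.393 = 210.7906
Σ mᵢcᵢTᵢ = 14.0904×26.4 + 55.9669×125.9 + 140.7333×57.6 = 15524
T = 15524 / 210.7906 = 73.647 °C

T_f = 73.6 °C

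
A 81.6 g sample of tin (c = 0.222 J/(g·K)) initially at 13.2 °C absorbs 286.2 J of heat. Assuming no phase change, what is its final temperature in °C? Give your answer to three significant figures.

T_f = 29.0 °C

ΔT = q / (m c) = 286.2 / (81.6 × 0.222) = 15.80 °C
T_f = 13.2 + 15.80 = 29.00 °C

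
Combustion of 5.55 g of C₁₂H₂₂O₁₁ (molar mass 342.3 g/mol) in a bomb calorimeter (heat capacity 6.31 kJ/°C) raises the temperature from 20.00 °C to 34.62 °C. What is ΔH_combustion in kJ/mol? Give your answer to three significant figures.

ΔT = 34.62 − 20.00 = 14.62 °C
q_cal = C_cal × ΔT = 6.31 × 14.62 = 92.2522 kJ
n = 5.55 / 342.3 = 0.01621 mol
q_rxn = −q_cal = -92.2522 kJ
ΔH = -92.2522 / 0.01621 = -5691 kJ/mol

ΔH = -5690 kJ/mol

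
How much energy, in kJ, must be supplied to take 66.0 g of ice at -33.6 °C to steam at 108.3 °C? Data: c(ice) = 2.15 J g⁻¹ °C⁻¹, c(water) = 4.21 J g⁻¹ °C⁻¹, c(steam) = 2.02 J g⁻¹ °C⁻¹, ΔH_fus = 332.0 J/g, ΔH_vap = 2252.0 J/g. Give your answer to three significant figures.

q1 (heat ice -33.6→0.0 °C): 66.0 × 2.15 × 33.6 = 4768 J
q2 (melt at 0 °C): 66.0 × 332.0 = 21912 J
q3 (heat water 0.0→100.0 °C): 66.0 × 4.21 × 100.0 = 27786 J
q4 (vaporize at 100 °C): 66.0 × 2252.0 = 148632 J
q5 (heat steam 100.0→108.3 °C): 66.0 × 2.02 × 8.3 = 1107 J
Total: 4768 + 21912 + 27786 + 148632 + 1107 = 204205 J = 204 kJ

q = 204 kJ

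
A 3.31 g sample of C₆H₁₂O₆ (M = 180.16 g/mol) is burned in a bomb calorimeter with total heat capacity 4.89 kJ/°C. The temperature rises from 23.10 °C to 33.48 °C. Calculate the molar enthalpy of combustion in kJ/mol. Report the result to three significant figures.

ΔT = 33.48 − 23.10 = 10.38 °C
q_cal = C_cal × ΔT = 4.89 × 10.38 = 50.7582 kJ
n = 3.31 / 180.16 = 0.01837 mol
q_rxn = −q_cal = -50.7582 kJ
ΔH = -50.7582 / 0.01837 = -2763 kJ/mol

ΔH = -2760 kJ/mol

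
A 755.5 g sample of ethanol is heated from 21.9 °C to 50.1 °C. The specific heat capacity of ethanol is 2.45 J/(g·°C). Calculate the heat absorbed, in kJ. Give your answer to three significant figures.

q = 52.2 kJ

q = m c ΔT = 755.5 × 2.45 × (50.1 − 21.9)
q = 755.5 × 2.45 × 28.2 = 52200 J = 52.2 kJ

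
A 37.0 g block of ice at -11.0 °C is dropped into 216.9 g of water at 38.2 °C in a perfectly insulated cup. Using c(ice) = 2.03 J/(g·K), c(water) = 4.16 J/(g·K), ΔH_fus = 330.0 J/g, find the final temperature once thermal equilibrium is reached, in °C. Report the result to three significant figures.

T_f = 20.3 °C

Heat to bring ice to 0 °C and melt it: q₁ = 37.0×2.03×11.0 + 37.0×330.0 = 13036 J
Heat the water can supply cooling to 0 °C: 216.9×4.16×38.2 = 34468.0 J > q₁, so all ice melts.
Energy balance: 216.9×4.16×(38.2 − T) = 13036 + 37.0×4.16×(T − 0)
902.304(38.2 − T) = 13036 + 153.92 T
34468.0 − 13036 = 1056.224 T
T = 21432.0 / 1056.224 = 20.29 °C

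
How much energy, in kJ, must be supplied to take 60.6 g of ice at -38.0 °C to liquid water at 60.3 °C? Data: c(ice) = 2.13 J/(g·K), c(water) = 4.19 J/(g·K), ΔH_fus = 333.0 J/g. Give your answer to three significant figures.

q1 (heat ice -38.0→0.0 °C): 60.6 × 2.13 × 38.0 = 4905 J
q2 (melt at 0 °C): 60.6 × 333.0 = 20180 J
q3 (heat water 0.0→60.3 °C): 60.6 × 4.19 × 60.3 = 15311 J
Total: 4905 + 20180 + 15311 = 40396 J = 40.4 kJ

q = 40.4 kJ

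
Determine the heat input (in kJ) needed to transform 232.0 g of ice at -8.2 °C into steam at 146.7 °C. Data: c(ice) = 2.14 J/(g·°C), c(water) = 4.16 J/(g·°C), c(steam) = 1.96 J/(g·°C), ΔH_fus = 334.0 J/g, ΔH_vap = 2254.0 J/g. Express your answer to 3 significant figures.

q1 (heat ice -8.2→0.0 °C): 232.0 × 2.14 × 8.2 = 4071 J
q2 (melt at 0 °C): 232.0 × 334.0 = 77488 J
q3 (heat water 0.0→100.0 °C): 232.0 × 4.16 × 100.0 = 96512 J
q4 (vaporize at 100 °C): 232.0 × 2254.0 = 522928 J
q5 (heat steam 100.0→146.7 °C): 232.0 × 1.96 × 46.7 = 21235 J
Total: 4071 + 77488 + 96512 + 522928 + 21235 = 722234 J = 722 kJ

q = 722 kJ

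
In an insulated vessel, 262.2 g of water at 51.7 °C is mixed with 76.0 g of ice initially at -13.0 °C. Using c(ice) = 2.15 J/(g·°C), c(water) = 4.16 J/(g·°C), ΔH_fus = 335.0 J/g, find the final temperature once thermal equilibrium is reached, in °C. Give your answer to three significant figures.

Heat to bring ice to 0 °C and melt it: q₁ = 76.0×2.15×13.0 + 76.0×335.0 = 27584 J
Heat the water can supply cooling to 0 °C: 262.2×4.16×51.7 = 56391.9 J > q₁, so all ice melts.
Energy balance: 262.2×4.16×(51.7 − T) = 27584 + 76.0×4.16×(T − 0)
1090.752(51.7 − T) = 27584 + 316.16 T
56391.9 − 27584 = 1406.912 T
T = 28807.9 / 1406.912 = 20.48 °C

T_f = 20.5 °C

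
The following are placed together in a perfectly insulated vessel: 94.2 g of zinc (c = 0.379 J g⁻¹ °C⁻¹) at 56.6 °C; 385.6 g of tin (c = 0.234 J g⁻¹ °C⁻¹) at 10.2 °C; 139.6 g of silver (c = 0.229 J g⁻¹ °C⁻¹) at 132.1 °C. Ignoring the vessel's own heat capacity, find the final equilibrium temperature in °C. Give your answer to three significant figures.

T_f = 45.4 °C

Σ mᵢcᵢ(T − Tᵢ) = 0  ⇒  T = Σ mᵢcᵢTᵢ / Σ mᵢcᵢ
Σ mᵢcᵢ = 94.2×0.379 + 385.6×0.234 + 139.6×0.229 = 157.9006
Σ mᵢcᵢTᵢ = 35.7018×56.6 + 90.2304×10.2 + 31.9684×132.1 = 7164.1
T = 7164.1 / 157.9006 = 45.37 °C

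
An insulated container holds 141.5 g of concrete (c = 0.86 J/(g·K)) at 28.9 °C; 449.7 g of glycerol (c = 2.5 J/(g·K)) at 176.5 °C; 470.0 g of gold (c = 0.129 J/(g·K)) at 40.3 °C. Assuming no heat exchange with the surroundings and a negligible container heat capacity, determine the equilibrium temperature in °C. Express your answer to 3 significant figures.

T_f = 156 °C

Σ mᵢcᵢ(T − Tᵢ) = 0  ⇒  T = Σ mᵢcᵢTᵢ / Σ mᵢcᵢ
Σ mᵢcᵢ = 141.5×0.86 + 449.7×2.5 + 470.0×0.129 = 1306.57
Σ mᵢcᵢTᵢ = 121.69×28.9 + 1124.25×176.5 + 60.63×40.3 = 204390
T = 204390 / 1306.57 = 156.4 °C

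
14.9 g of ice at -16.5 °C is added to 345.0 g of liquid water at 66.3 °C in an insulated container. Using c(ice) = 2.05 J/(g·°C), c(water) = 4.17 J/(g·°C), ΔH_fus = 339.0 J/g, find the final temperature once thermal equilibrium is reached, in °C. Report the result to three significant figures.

T_f = 59.9 °C

Heat to bring ice to 0 °C and melt it: q₁ = 14.9×2.05×16.5 + 14.9×339.0 = 5555.1 J
Heat the water can supply cooling to 0 °C: 345.0×4.17×66.3 = 95382.5 J > q₁, so all ice melts.
Energy balance: 345.0×4.17×(66.3 − T) = 5555.1 + 14.9×4.17×(T − 0)
1438.65(66.3 − T) = 5555.1 + 62.133 T
95382.5 − 5555.1 = 1500.783 T
T = 89827.4 / 1500.783 = 59.85 °C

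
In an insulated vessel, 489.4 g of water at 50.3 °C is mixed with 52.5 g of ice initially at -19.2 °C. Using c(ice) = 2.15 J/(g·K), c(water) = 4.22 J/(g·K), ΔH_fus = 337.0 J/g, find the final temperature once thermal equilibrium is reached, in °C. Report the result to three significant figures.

T_f = 36.7 °C

Heat to bring ice to 0 °C and melt it: q₁ = 52.5×2.15×19.2 + 52.5×337.0 = 19860 J
Heat the water can supply cooling to 0 °C: 489.4×4.22×50.3 = 103883 J > q₁, so all ice melts.
Energy balance: 489.4×4.22×(50.3 − T) = 19860 + 52.5×4.22×(T − 0)
2065.268(50.3 − T) = 19860 + 221.55 T
103883 − 19860 = 2286.818 T
T = 84023 / 2286.818 = 36.74 °C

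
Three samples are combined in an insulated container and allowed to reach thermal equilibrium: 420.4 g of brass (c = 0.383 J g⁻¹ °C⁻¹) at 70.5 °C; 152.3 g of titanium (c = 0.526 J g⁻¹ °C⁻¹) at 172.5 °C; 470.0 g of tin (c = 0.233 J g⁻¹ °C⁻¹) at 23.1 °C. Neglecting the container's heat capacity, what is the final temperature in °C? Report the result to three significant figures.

T_f = 79.0 °C

Σ mᵢcᵢ(T − Tᵢ) = 0  ⇒  T = Σ mᵢcᵢTᵢ / Σ mᵢcᵢ
Σ mᵢcᵢ = 420.4×0.383 + 152.3×0.526 + 470.0×0.233 = 350.6330
Σ mᵢcᵢTᵢ = 161.0132×70.5 + 80.1098×172.5 + 109.51×23.1 = 27700
T = 27700 / 350.6330 = 79.00 °C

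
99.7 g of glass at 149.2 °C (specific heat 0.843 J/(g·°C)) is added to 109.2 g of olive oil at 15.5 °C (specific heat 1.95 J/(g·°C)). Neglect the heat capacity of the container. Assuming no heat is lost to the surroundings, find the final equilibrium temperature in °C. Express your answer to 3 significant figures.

T_f = 53.3 °C

Heat lost by glass = heat gained by olive oil.
(99.7)(0.843)(149.2 − T) = (109.2)(1.95)(T − 15.5)
84.0471 (149.2 − T) = 212.94 (T − 15.5)
12540 − 84.0471 T = 212.94 T − 3300.6
15840.6 = 296.9871 T
T = 53.34 °C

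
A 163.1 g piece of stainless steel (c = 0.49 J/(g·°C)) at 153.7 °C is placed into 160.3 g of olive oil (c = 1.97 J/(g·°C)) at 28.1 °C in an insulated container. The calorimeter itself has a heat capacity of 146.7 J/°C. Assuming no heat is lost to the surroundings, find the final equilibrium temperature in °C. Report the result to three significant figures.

T_f = 46.6 °C

Heat lost by stainless steel = heat gained by olive oil + calorimeter.
(163.1)(0.49)(153.7 − T) = [(160.3)(1.97) + 146.7](T − 28.1)
79.919 (153.7 − T) = 462.491 (T − 28.1)
12284 − 79.919 T = 462.491 T − 12996
25280 = 542.410 T
T = 46.61 °C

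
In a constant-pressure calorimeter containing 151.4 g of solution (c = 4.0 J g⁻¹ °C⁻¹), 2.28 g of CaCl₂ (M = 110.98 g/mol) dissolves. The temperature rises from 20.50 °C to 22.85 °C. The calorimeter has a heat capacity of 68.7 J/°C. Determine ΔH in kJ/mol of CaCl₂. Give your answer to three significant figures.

|ΔT| = |22.85 − 20.50| = 2.35 °C
|q_surr| = (151.4 × 4.0 + 68.7) × 2.35 = 674.3 × 2.35 = 1584.6 J
n(CaCl₂) = 2.28 / 110.98 = 0.020544 mol
Temperature rose, so q_rxn = −|q_surr| = -1.5846 kJ
ΔH = q_rxn / n = -77.13 kJ/mol

ΔH = -77.1 kJ/mol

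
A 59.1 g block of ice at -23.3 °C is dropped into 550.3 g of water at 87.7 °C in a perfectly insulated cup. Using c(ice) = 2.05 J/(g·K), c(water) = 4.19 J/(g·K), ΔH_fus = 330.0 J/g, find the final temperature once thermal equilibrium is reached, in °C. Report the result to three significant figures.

T_f = 70.5 °C

Heat to bring ice to 0 °C and melt it: q₁ = 59.1×2.05×23.3 + 59.1×330.0 = 22326 J
Heat the water can supply cooling to 0 °C: 550.3×4.19×87.7 = 202215 J > q₁, so all ice melts.
Energy balance: 550.3×4.19×(87.7 − T) = 22326 + 59.1×4.19×(T − 0)
2305.757(87.7 − T) = 22326 + 247.629 T
202215 − 22326 = 2553.386 T
T = 179889 / 2553.386 = 70.45 °C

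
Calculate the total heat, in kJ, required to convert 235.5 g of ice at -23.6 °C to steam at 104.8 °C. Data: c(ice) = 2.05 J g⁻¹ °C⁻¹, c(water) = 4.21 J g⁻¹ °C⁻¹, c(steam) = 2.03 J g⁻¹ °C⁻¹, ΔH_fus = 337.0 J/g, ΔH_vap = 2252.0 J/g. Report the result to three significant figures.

q1 (heat ice -23.6→0.0 °C): 235.5 × 2.05 × 23.6 = 11393 J
q2 (melt at 0 °C): 235.5 × 337.0 = 79364 J
q3 (heat water 0.0→100.0 °C): 235.5 × 4.21 × 100.0 = 99146 J
q4 (vaporize at 100 °C): 235.5 × 2252.0 = 530346 J
q5 (heat steam 100.0→104.8 °C): 235.5 × 2.03 × 4.8 = 2295 J
Total: 11393 + 79364 + 99146 + 530346 + 2295 = 722544 J = 723 kJ

q = 723 kJ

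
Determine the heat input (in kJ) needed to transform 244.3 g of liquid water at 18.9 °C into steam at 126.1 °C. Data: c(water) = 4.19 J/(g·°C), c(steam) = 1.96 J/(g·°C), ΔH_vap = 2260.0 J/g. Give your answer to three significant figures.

q1 (heat water 18.9→100.0 °C): 244.3 × 4.19 × 81.1 = 83015 J
q2 (vaporize at 100 °C): 244.3 × 2260.0 = 552118 J
q3 (heat steam 100.0→126.1 °C): 244.3 × 1.96 × 26.1 = 12497 J
Total: 83015 + 552118 + 12497 = 647630 J = 648 kJ

q = 648 kJ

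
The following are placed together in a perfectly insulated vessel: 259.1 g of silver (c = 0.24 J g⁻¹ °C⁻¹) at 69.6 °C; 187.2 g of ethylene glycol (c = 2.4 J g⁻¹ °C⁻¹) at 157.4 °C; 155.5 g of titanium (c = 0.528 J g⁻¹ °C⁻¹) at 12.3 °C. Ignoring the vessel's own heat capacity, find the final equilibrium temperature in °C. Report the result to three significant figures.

T_f = 128 °C

Σ mᵢcᵢ(T − Tᵢ) = 0  ⇒  T = Σ mᵢcᵢTᵢ / Σ mᵢcᵢ
Σ mᵢcᵢ = 259.1×0.24 + 187.2×2.4 + 155.5×0.528 = 593.568
Σ mᵢcᵢTᵢ = 62.184×69.6 + 449.28×157.4 + 82.104×12.3 = 76055
T = 76055 / 593.568 = 128.1 °C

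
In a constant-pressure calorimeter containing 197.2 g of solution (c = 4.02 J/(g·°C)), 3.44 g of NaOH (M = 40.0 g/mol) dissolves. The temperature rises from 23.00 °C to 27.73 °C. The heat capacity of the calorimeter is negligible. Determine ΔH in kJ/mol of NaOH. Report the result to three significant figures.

ΔH = -43.6 kJ/mol

|ΔT| = |27.73 − 23.00| = 4.73 °C
|q_surr| = (197.2 × 4.02) × 4.73 = 792.744 × 4.73 = 3750 J
n(NaOH) = 3.44 / 40.0 = 0.08600 mol
Temperature rose, so q_rxn = −|q_surr| = -3.750 kJ
ΔH = q_rxn / n = -43.60 kJ/mol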